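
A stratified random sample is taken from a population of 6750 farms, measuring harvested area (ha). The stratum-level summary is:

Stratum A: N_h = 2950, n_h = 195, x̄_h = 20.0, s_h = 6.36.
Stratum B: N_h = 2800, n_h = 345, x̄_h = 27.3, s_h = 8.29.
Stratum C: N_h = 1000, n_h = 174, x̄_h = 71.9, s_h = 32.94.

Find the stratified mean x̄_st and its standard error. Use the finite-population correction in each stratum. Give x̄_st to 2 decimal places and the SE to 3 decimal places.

x̄_st ≈ 30.72, SE ≈ 0.424

x̄_st = Σ W_h x̄_h = (2950·20.0 + 2800·27.3 + 1000·71.9)/6750 = 30.71704
V̂(x̄_st) = Σ W_h² (1 − n_h/N_h) s_h²/n_h, with W_h = N_h/N and N = 6750:
  stratum A: (2950/6750)²·(1 − 195/2950)·6.36²/195 = 0.0370012
  stratum B: (2800/6750)²·(1 − 345/2800)·8.29²/345 = 0.0300533
  stratum C: (1000/6750)²·(1 − 174/1000)·32.94²/174 = 0.11305
V̂(x̄_st) = 0.180104
SE(x̄_st) = √0.180104 = 0.424387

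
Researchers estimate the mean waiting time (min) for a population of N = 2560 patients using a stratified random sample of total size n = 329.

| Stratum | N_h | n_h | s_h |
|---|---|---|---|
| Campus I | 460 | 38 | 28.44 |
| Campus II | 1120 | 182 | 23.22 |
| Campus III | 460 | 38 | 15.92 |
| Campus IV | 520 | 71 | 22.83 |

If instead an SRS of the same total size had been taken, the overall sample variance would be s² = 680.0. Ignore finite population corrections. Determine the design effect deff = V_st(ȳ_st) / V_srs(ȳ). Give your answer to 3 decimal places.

deff ≈ 0.858

V̂(ȳ_st) = Σ W_h² s_h²/n_h, with W_h = N_h/N and N = 2560:
  stratum Campus I: (460/2560)²·28.44²/38 = 0.687245
  stratum Campus II: (1120/2560)²·23.22²/182 = 0.567034
  stratum Campus III: (460/2560)²·15.92²/38 = 0.215347
  stratum Campus IV: (520/2560)²·22.83²/71 = 0.302887
V_st = 1.77251
V_srs = s²/n = 680.0/329 = 2.06687
deff = V_st / V_srs = 1.77251/2.06687 = 0.8576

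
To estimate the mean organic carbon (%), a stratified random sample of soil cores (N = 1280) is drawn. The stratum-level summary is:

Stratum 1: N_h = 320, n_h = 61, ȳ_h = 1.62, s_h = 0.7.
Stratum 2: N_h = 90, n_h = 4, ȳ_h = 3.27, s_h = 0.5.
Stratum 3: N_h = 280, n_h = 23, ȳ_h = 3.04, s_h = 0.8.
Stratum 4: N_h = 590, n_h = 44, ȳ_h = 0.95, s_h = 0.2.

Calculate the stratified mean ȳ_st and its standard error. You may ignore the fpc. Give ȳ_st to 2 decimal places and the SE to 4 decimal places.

ȳ_st = Σ W_h ȳ_h = (320·1.62 + 90·3.27 + 280·3.04 + 590·0.95)/1280 = 1.73781
V̂(ȳ_st) = Σ W_h² s_h²/n_h, with W_h = N_h/N and N = 1280:
  stratum 1: (320/1280)²·0.7²/61 = 0.000502049
  stratum 2: (90/1280)²·0.5²/4 = 0.00030899
  stratum 3: (280/1280)²·0.8²/23 = 0.00133152
  stratum 4: (590/1280)²·0.2²/44 = 0.000193149
V̂(ȳ_st) = 0.00233571
SE(ȳ_st) = √0.00233571 = 0.0483292

ȳ_st ≈ 1.74, SE ≈ 0.0483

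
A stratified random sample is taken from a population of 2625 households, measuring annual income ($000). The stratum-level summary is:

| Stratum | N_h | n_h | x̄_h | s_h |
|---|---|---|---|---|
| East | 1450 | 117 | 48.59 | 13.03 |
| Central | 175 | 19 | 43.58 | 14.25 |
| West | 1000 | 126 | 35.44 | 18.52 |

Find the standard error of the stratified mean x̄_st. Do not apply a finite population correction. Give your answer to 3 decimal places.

SE(x̄_st) ≈ 0.941

V̂(x̄_st) = Σ W_h² s_h²/n_h, with W_h = N_h/N and N = 2625:
  stratum East: (1450/2625)²·13.03²/117 = 0.442772
  stratum Central: (175/2625)²·14.25²/19 = 0.0475
  stratum West: (1000/2625)²·18.52²/126 = 0.395051
V̂(x̄_st) = 0.885323
SE(x̄_st) = √0.885323 = 0.940916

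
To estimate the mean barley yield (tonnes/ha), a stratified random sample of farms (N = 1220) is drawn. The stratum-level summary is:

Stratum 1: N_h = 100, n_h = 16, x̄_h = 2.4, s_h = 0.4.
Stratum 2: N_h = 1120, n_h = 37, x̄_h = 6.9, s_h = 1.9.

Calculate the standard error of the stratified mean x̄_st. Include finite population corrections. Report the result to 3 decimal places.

SE(x̄_st) ≈ 0.282

V̂(x̄_st) = Σ W_h² (1 − n_h/N_h) s_h²/n_h, with W_h = N_h/N and N = 1220:
  stratum 1: (100/1220)²·(1 − 16/100)·0.4²/16 = 5.64364e-05
  stratum 2: (1120/1220)²·(1 − 37/1120)·1.9²/37 = 0.0795119
V̂(x̄_st) = 0.0795684
SE(x̄_st) = √0.0795684 = 0.282079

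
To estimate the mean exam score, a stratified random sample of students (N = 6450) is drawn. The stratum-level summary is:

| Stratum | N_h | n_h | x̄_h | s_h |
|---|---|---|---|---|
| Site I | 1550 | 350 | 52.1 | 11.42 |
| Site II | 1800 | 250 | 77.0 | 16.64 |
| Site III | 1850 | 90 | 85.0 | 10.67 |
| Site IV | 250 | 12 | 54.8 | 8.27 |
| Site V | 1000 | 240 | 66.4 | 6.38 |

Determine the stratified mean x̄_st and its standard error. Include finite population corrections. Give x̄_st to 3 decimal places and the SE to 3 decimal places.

x̄_st = Σ W_h x̄_h = (1550·52.1 + 1800·77.0 + 1850·85.0 + 250·54.8 + 1000·66.4)/6450 = 70.80698
V̂(x̄_st) = Σ W_h² (1 − n_h/N_h) s_h²/n_h, with W_h = N_h/N and N = 6450:
  stratum Site I: (1550/6450)²·(1 − 350/1550)·11.42²/350 = 0.0166593
  stratum Site II: (1800/6450)²·(1 − 250/1800)·16.64²/250 = 0.0742765
  stratum Site III: (1850/6450)²·(1 − 90/1850)·10.67²/90 = 0.0990037
  stratum Site IV: (250/6450)²·(1 − 12/250)·8.27²/12 = 0.00815131
  stratum Site V: (1000/6450)²·(1 − 240/1000)·6.38²/240 = 0.00309831
V̂(x̄_st) = 0.201189
SE(x̄_st) = √0.201189 = 0.448541

x̄_st ≈ 70.807, SE ≈ 0.449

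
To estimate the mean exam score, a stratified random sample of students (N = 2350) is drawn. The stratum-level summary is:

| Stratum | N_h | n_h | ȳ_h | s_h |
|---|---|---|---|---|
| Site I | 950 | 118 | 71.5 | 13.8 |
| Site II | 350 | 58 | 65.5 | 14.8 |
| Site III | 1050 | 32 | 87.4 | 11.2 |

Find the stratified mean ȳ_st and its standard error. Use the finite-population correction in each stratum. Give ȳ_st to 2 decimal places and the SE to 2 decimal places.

ȳ_st ≈ 77.71, SE ≈ 1.03

ȳ_st = Σ W_h ȳ_h = (950·71.5 + 350·65.5 + 1050·87.4)/2350 = 77.71064
V̂(ȳ_st) = Σ W_h² (1 − n_h/N_h) s_h²/n_h, with W_h = N_h/N and N = 2350:
  stratum Site I: (950/2350)²·(1 − 118/950)·13.8²/118 = 0.230987
  stratum Site II: (350/2350)²·(1 − 58/350)·14.8²/58 = 0.0698893
  stratum Site III: (1050/2350)²·(1 − 32/1050)·11.2²/32 = 0.75873
V̂(ȳ_st) = 1.05961
SE(ȳ_st) = √1.05961 = 1.02937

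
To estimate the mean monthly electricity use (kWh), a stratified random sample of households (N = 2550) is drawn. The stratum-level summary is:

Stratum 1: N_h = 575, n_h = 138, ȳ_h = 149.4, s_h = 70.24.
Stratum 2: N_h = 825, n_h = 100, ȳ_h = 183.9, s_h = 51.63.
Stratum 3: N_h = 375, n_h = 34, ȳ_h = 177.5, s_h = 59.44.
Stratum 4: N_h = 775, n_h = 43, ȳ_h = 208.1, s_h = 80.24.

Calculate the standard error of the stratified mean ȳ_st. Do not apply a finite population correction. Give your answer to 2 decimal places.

V̂(ȳ_st) = Σ W_h² s_h²/n_h, with W_h = N_h/N and N = 2550:
  stratum 1: (575/2550)²·70.24²/138 = 1.8178
  stratum 2: (825/2550)²·51.63²/100 = 2.79018
  stratum 3: (375/2550)²·59.44²/34 = 2.2473
  stratum 4: (775/2550)²·80.24²/43 = 13.8305
V̂(ȳ_st) = 20.6857
SE(ȳ_st) = √20.6857 = 4.54816

SE(ȳ_st) ≈ 4.55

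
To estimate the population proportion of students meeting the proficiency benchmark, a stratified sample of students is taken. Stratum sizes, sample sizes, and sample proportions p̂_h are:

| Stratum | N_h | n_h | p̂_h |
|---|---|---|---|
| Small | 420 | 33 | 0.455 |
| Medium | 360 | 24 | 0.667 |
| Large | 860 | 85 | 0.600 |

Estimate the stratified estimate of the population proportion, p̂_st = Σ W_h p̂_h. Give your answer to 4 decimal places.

N = 1640; stratum weights W_h = N_h/N.
p̂_st = Σ W_h p̂_h = (420·0.455 + 360·0.667 + 860·0.600)/1640 = 0.57757

p̂_st ≈ 0.5776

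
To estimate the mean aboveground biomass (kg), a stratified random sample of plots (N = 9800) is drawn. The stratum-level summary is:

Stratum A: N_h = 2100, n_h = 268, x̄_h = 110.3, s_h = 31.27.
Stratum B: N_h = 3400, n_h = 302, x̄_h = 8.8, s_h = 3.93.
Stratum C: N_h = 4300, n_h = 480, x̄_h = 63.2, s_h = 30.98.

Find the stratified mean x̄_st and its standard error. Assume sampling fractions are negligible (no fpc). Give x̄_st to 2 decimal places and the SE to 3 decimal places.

x̄_st ≈ 54.42, SE ≈ 0.747

x̄_st = Σ W_h x̄_h = (2100·110.3 + 3400·8.8 + 4300·63.2)/9800 = 54.41939
V̂(x̄_st) = Σ W_h² s_h²/n_h, with W_h = N_h/N and N = 9800:
  stratum A: (2100/9800)²·31.27²/268 = 0.167536
  stratum B: (3400/9800)²·3.93²/302 = 0.00615579
  stratum C: (4300/9800)²·30.98²/480 = 0.384952
V̂(x̄_st) = 0.558643
SE(x̄_st) = √0.558643 = 0.747424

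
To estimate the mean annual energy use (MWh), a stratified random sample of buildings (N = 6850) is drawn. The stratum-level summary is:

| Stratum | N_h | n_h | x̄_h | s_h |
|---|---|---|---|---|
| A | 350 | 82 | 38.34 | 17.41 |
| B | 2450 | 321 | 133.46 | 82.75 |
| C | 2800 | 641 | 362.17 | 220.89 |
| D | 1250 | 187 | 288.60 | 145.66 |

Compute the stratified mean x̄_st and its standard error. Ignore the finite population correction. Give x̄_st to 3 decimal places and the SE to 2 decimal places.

x̄_st = Σ W_h x̄_h = (350·38.34 + 2450·133.46 + 2800·362.17 + 1250·288.60)/6850 = 250.39737
V̂(x̄_st) = Σ W_h² s_h²/n_h, with W_h = N_h/N and N = 6850:
  stratum A: (350/6850)²·17.41²/82 = 0.00965025
  stratum B: (2450/6850)²·82.75²/321 = 2.72886
  stratum C: (2800/6850)²·220.89²/641 = 12.7183
  stratum D: (1250/6850)²·145.66²/187 = 3.77814
V̂(x̄_st) = 19.235
SE(x̄_st) = √19.235 = 4.38577

x̄_st ≈ 250.397, SE ≈ 4.39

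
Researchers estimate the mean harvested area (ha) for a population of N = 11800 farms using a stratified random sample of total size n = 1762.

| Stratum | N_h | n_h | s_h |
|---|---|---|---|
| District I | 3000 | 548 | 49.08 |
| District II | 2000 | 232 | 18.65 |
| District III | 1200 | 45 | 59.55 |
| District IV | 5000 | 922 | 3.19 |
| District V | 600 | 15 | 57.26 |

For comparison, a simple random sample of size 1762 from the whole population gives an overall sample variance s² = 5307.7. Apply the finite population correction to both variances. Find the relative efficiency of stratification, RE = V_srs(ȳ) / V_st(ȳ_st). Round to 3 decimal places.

V̂(ȳ_st) = Σ W_h² (1 − n_h/N_h) s_h²/n_h, with W_h = N_h/N and N = 11800:
  stratum District I: (3000/11800)²·(1 − 548/3000)·49.08²/548 = 0.232224
  stratum District II: (2000/11800)²·(1 − 232/2000)·18.65²/232 = 0.0380731
  stratum District III: (1200/11800)²·(1 − 45/1200)·59.55²/45 = 0.784423
  stratum District IV: (5000/11800)²·(1 − 922/5000)·3.19²/922 = 0.00161623
  stratum District V: (600/11800)²·(1 − 15/600)·57.26²/15 = 0.551004
V_st = 1.60734
V_srs = (1 − 1762/11800)·5307.7/1762 = 2.56251
Relative efficiency = V_srs / V_st = 2.56251/1.60734 = 1.5943

RE ≈ 1.594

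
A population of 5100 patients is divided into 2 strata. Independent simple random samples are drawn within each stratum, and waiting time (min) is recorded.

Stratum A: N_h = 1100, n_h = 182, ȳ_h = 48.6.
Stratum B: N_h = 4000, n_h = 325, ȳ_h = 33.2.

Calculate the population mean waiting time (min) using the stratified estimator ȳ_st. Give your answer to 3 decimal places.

ȳ_st ≈ 36.522

N = Σ N_h = 5100. Stratum weights W_h = N_h/N.
ȳ_st = (1100·48.6 + 4000·33.2) / 5100 = 36.52157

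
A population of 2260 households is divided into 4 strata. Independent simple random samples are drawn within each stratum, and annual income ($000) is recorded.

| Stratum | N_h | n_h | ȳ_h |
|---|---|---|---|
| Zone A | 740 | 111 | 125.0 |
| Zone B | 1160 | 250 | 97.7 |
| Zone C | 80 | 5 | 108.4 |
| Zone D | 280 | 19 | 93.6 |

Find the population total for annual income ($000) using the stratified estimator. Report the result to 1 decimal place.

τ̂_st ≈ 240712.0

τ̂_st = Σ N_h ȳ_h = 740·125.0 + 1160·97.7 + 80·108.4 + 280·93.6 = 240712.0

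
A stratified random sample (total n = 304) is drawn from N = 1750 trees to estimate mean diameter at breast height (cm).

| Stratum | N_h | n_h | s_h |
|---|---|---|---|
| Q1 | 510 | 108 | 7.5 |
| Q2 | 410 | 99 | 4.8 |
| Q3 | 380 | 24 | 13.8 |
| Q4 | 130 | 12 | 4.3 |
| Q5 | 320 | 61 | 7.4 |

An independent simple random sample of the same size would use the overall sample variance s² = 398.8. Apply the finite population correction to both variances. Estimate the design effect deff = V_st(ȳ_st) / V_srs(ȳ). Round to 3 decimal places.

deff ≈ 0.394

V̂(ȳ_st) = Σ W_h² (1 − n_h/N_h) s_h²/n_h, with W_h = N_h/N and N = 1750:
  stratum Q1: (510/1750)²·(1 − 108/510)·7.5²/108 = 0.0348673
  stratum Q2: (410/1750)²·(1 − 99/410)·4.8²/99 = 0.00968981
  stratum Q3: (380/1750)²·(1 − 24/380)·13.8²/24 = 0.350513
  stratum Q4: (130/1750)²·(1 − 12/130)·4.3²/12 = 0.007718
  stratum Q5: (320/1750)²·(1 − 61/320)·7.4²/61 = 0.0242945
V_st = 0.427083
V_srs = (1 − 304/1750)·398.8/304 = 1.08396
deff = V_st / V_srs = 0.427083/1.08396 = 0.3940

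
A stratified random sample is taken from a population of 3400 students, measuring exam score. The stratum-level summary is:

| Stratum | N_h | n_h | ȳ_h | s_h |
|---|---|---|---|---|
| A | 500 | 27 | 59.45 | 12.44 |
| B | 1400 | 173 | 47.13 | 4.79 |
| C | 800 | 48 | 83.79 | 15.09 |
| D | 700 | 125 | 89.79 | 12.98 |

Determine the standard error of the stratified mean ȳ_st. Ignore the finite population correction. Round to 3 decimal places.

V̂(ȳ_st) = Σ W_h² s_h²/n_h, with W_h = N_h/N and N = 3400:
  stratum A: (500/3400)²·12.44²/27 = 0.123954
  stratum B: (1400/3400)²·4.79²/173 = 0.0224866
  stratum C: (800/3400)²·15.09²/48 = 0.262639
  stratum D: (700/3400)²·12.98²/125 = 0.0571318
V̂(ȳ_st) = 0.466211
SE(ȳ_st) = √0.466211 = 0.682796

SE(ȳ_st) ≈ 0.683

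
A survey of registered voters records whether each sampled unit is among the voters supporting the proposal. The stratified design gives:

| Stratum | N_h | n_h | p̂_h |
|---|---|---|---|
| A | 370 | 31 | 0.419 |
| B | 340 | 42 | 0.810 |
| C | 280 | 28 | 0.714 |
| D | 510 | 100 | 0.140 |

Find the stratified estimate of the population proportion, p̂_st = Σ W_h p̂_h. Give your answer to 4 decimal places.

N = 1500; stratum weights W_h = N_h/N.
p̂_st = Σ W_h p̂_h = (370·0.419 + 340·0.810 + 280·0.714 + 510·0.140)/1500 = 0.46783

p̂_st ≈ 0.4678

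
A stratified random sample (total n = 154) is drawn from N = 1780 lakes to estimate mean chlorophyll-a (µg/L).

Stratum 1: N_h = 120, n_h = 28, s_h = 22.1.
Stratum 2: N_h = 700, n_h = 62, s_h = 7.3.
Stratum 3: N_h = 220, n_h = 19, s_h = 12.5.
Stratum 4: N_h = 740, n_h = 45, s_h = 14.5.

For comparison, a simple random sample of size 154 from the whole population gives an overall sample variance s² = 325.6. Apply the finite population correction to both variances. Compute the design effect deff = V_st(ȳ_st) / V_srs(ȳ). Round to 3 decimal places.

deff ≈ 0.546

V̂(ȳ_st) = Σ W_h² (1 − n_h/N_h) s_h²/n_h, with W_h = N_h/N and N = 1780:
  stratum 1: (120/1780)²·(1 − 28/120)·22.1²/28 = 0.0607793
  stratum 2: (700/1780)²·(1 − 62/700)·7.3²/62 = 0.121153
  stratum 3: (220/1780)²·(1 − 19/220)·12.5²/19 = 0.114774
  stratum 4: (740/1780)²·(1 − 45/740)·14.5²/45 = 0.758403
V_st = 1.05511
V_srs = (1 − 154/1780)·325.6/154 = 1.93136
deff = V_st / V_srs = 1.05511/1.93136 = 0.5463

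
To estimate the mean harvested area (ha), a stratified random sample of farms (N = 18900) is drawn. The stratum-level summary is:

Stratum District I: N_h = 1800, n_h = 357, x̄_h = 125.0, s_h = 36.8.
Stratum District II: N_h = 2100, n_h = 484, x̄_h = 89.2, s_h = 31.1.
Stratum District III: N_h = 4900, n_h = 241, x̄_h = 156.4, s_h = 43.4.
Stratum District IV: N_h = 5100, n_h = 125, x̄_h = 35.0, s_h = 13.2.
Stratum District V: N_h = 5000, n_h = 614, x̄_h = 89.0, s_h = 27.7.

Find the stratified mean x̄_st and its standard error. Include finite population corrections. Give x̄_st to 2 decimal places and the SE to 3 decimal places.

x̄_st = Σ W_h x̄_h = (1800·125.0 + 2100·89.2 + 4900·156.4 + 5100·35.0 + 5000·89.0)/18900 = 95.35344
V̂(x̄_st) = Σ W_h² (1 − n_h/N_h) s_h²/n_h, with W_h = N_h/N and N = 18900:
  stratum District I: (1800/18900)²·(1 − 357/1800)·36.8²/357 = 0.0275831
  stratum District II: (2100/18900)²·(1 − 484/2100)·31.1²/484 = 0.0189851
  stratum District III: (4900/18900)²·(1 − 241/4900)·43.4²/241 = 0.499491
  stratum District IV: (5100/18900)²·(1 − 125/5100)·13.2²/125 = 0.0990096
  stratum District V: (5000/18900)²·(1 − 614/5000)·27.7²/614 = 0.0767196
V̂(x̄_st) = 0.721788
SE(x̄_st) = √0.721788 = 0.849581

x̄_st ≈ 95.35, SE ≈ 0.850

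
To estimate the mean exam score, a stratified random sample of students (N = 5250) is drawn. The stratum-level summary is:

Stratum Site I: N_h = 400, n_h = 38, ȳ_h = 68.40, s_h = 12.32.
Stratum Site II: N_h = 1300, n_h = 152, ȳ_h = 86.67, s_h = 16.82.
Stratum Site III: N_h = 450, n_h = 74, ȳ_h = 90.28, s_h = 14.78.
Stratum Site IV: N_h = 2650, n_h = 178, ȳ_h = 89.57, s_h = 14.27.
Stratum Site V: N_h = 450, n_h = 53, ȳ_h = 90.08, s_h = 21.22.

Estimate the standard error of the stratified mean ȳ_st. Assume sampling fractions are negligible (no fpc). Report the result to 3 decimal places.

V̂(ȳ_st) = Σ W_h² s_h²/n_h, with W_h = N_h/N and N = 5250:
  stratum Site I: (400/5250)²·12.32²/38 = 0.0231867
  stratum Site II: (1300/5250)²·16.82²/152 = 0.114124
  stratum Site III: (450/5250)²·14.78²/74 = 0.0216882
  stratum Site IV: (2650/5250)²·14.27²/178 = 0.291475
  stratum Site V: (450/5250)²·21.22²/53 = 0.0624196
V̂(ȳ_st) = 0.512893
SE(ȳ_st) = √0.512893 = 0.716166

SE(ȳ_st) ≈ 0.716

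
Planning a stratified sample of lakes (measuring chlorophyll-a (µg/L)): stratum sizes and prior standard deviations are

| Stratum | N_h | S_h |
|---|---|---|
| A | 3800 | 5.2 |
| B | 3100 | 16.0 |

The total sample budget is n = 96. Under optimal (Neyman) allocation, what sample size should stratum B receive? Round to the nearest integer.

Neyman allocation: n_h = n · N_h S_h / Σ N_i S_i, with n = 96.
  stratum A: N_h·S_h = 3800·5.2 = 19760.00
  stratum B: N_h·S_h = 3100·16.0 = 49600.00
Σ N_h S_h = 69360.00
n for stratum B = 96·49600.00/69360.00 = 68.651 → 69

69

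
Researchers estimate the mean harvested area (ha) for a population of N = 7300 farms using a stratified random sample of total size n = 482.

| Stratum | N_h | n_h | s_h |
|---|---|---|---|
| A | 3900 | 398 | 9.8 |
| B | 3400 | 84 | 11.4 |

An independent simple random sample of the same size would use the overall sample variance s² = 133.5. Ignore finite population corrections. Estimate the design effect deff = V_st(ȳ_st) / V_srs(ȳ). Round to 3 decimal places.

V̂(ȳ_st) = Σ W_h² s_h²/n_h, with W_h = N_h/N and N = 7300:
  stratum A: (3900/7300)²·9.8²/398 = 0.0688736
  stratum B: (3400/7300)²·11.4²/84 = 0.335616
V_st = 0.404489
V_srs = s²/n = 133.5/482 = 0.276971
deff = V_st / V_srs = 0.404489/0.276971 = 1.4604

deff ≈ 1.460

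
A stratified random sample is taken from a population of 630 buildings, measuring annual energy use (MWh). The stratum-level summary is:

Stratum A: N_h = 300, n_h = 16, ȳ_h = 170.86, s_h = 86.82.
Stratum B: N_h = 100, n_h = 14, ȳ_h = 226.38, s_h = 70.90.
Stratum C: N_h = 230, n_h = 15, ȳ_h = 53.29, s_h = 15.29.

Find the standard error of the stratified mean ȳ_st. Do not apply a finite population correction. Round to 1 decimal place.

V̂(ȳ_st) = Σ W_h² s_h²/n_h, with W_h = N_h/N and N = 630:
  stratum A: (300/630)²·86.82²/16 = 106.827
  stratum B: (100/630)²·70.90²/14 = 9.04656
  stratum C: (230/630)²·15.29²/15 = 2.0773
V̂(ȳ_st) = 117.951
SE(ȳ_st) = √117.951 = 10.8605

SE(ȳ_st) ≈ 10.9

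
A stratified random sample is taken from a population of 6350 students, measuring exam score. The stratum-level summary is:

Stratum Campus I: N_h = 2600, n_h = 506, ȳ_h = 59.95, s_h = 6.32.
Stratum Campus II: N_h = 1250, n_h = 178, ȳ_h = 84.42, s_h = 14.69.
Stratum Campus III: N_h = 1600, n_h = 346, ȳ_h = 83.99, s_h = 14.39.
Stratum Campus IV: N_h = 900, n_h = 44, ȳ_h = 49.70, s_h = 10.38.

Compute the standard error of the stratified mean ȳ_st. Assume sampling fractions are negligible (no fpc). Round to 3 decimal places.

SE(ȳ_st) ≈ 0.384

V̂(ȳ_st) = Σ W_h² s_h²/n_h, with W_h = N_h/N and N = 6350:
  stratum Campus I: (2600/6350)²·6.32²/506 = 0.0132337
  stratum Campus II: (1250/6350)²·14.69²/178 = 0.0469782
  stratum Campus III: (1600/6350)²·14.39²/346 = 0.037996
  stratum Campus IV: (900/6350)²·10.38²/44 = 0.0491903
V̂(ȳ_st) = 0.147398
SE(ȳ_st) = √0.147398 = 0.383925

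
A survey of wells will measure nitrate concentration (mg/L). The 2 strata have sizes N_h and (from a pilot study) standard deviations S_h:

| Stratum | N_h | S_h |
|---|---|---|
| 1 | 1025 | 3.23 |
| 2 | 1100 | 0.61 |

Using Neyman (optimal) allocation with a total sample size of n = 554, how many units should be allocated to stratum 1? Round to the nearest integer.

461

Neyman allocation: n_h = n · N_h S_h / Σ N_i S_i, with n = 554.
  stratum 1: N_h·S_h = 1025·3.23 = 3310.75
  stratum 2: N_h·S_h = 1100·0.61 = 671.00
Σ N_h S_h = 3981.75
n for stratum 1 = 554·3310.75/3981.75 = 460.641 → 461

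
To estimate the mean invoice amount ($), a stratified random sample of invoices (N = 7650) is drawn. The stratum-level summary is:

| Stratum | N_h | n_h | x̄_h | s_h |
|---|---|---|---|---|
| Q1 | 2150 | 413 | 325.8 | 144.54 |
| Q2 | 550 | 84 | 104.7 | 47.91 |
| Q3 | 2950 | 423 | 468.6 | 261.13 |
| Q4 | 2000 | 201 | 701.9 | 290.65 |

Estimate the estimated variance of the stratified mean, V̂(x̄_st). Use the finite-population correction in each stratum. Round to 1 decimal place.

V̂(x̄_st) = Σ W_h² (1 − n_h/N_h) s_h²/n_h, with W_h = N_h/N and N = 7650:
  stratum Q1: (2150/7650)²·(1 − 413/2150)·144.54²/413 = 3.22806
  stratum Q2: (550/7650)²·(1 − 84/550)·47.91²/84 = 0.119674
  stratum Q3: (2950/7650)²·(1 − 423/2950)·261.13²/423 = 20.5342
  stratum Q4: (2000/7650)²·(1 − 201/2000)·290.65²/201 = 25.8394
V̂(x̄_st) = 49.7213

V̂(x̄_st) ≈ 49.7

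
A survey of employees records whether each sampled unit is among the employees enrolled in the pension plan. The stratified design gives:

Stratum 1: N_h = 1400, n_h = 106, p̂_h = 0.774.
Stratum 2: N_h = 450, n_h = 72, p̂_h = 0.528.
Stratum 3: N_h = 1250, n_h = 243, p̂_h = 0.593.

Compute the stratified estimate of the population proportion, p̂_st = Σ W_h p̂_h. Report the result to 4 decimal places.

N = 3100; stratum weights W_h = N_h/N.
p̂_st = Σ W_h p̂_h = (1400·0.774 + 450·0.528 + 1250·0.593)/3100 = 0.66531

p̂_st ≈ 0.6653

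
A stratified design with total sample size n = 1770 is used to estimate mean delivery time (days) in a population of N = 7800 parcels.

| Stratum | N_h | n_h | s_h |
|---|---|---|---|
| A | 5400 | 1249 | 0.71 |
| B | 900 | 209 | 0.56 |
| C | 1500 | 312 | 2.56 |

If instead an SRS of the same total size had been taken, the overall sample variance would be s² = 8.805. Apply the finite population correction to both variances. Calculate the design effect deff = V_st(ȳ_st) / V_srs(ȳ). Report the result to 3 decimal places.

deff ≈ 0.203

V̂(ȳ_st) = Σ W_h² (1 − n_h/N_h) s_h²/n_h, with W_h = N_h/N and N = 7800:
  stratum A: (5400/7800)²·(1 − 1249/5400)·0.71²/1249 = 0.0001487
  stratum B: (900/7800)²·(1 − 209/900)·0.56²/209 = 1.53377e-05
  stratum C: (1500/7800)²·(1 − 312/1500)·2.56²/312 = 0.000615239
V_st = 0.000779277
V_srs = (1 − 1770/7800)·8.805/1770 = 0.00384573
deff = V_st / V_srs = 0.000779277/0.00384573 = 0.2026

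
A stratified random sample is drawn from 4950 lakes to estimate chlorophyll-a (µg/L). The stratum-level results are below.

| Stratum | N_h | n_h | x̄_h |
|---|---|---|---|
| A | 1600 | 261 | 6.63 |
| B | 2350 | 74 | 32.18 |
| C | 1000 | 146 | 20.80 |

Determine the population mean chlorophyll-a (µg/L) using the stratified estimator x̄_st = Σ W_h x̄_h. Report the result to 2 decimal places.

N = Σ N_h = 4950. Stratum weights W_h = N_h/N.
x̄_st = (1600·6.63 + 2350·32.18 + 1000·20.80) / 4950 = 21.6224

x̄_st ≈ 21.62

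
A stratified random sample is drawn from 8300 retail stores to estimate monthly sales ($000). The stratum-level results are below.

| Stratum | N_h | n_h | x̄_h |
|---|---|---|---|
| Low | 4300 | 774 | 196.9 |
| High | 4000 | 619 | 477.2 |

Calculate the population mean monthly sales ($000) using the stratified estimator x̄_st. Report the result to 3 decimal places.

x̄_st ≈ 331.984

N = Σ N_h = 8300. Stratum weights W_h = N_h/N.
x̄_st = (4300·196.9 + 4000·477.2) / 8300 = 331.98434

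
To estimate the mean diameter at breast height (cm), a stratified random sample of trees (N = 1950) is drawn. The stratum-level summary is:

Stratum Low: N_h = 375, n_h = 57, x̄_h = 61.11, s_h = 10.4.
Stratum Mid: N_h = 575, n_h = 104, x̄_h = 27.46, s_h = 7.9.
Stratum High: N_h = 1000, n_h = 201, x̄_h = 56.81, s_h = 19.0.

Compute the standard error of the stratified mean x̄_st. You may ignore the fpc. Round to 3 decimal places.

V̂(x̄_st) = Σ W_h² s_h²/n_h, with W_h = N_h/N and N = 1950:
  stratum Low: (375/1950)²·10.4²/57 = 0.0701754
  stratum Mid: (575/1950)²·7.9²/104 = 0.052178
  stratum High: (1000/1950)²·19.0²/201 = 0.472326
V̂(x̄_st) = 0.594679
SE(x̄_st) = √0.594679 = 0.771155

SE(x̄_st) ≈ 0.771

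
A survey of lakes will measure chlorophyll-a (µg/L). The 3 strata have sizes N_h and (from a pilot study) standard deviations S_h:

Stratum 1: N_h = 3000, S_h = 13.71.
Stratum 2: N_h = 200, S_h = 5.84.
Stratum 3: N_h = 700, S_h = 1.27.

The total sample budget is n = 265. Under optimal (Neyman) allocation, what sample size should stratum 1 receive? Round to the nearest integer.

Neyman allocation: n_h = n · N_h S_h / Σ N_i S_i, with n = 265.
  stratum 1: N_h·S_h = 3000·13.71 = 41130.00
  stratum 2: N_h·S_h = 200·5.84 = 1168.00
  stratum 3: N_h·S_h = 700·1.27 = 889.00
Σ N_h S_h = 43187.00
n for stratum 1 = 265·41130.00/43187.00 = 252.378 → 252

252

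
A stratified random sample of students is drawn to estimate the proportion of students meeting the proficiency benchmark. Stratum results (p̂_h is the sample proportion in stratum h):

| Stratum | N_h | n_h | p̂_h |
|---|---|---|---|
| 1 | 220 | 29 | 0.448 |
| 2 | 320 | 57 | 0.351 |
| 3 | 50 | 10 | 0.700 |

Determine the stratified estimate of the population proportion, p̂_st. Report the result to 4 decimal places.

p̂_st ≈ 0.4167

N = 590; stratum weights W_h = N_h/N.
p̂_st = Σ W_h p̂_h = (220·0.448 + 320·0.351 + 50·0.700)/590 = 0.41675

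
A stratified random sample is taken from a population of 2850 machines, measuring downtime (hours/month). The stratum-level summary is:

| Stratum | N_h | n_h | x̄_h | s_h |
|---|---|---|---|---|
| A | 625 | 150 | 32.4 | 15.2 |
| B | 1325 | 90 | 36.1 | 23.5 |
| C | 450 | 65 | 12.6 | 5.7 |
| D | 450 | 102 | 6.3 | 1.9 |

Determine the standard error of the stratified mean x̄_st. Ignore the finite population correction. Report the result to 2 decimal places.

V̂(x̄_st) = Σ W_h² s_h²/n_h, with W_h = N_h/N and N = 2850:
  stratum A: (625/2850)²·15.2²/150 = 0.0740741
  stratum B: (1325/2850)²·23.5²/90 = 1.32628
  stratum C: (450/2850)²·5.7²/65 = 0.0124615
  stratum D: (450/2850)²·1.9²/102 = 0.000882353
V̂(x̄_st) = 1.4137
SE(x̄_st) = √1.4137 = 1.18899

SE(x̄_st) ≈ 1.19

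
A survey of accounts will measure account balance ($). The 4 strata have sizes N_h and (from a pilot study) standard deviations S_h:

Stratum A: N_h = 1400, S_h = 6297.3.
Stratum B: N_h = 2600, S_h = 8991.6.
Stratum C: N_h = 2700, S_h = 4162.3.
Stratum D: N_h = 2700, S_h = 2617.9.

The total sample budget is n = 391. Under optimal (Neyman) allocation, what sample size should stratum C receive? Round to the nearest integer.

87

Neyman allocation: n_h = n · N_h S_h / Σ N_i S_i, with n = 391.
  stratum A: N_h·S_h = 1400·6297.3 = 8816220.00
  stratum B: N_h·S_h = 2600·8991.6 = 23378160.00
  stratum C: N_h·S_h = 2700·4162.3 = 11238210.00
  stratum D: N_h·S_h = 2700·2617.9 = 7068330.00
Σ N_h S_h = 50500920.00
n for stratum C = 391·11238210.00/50500920.00 = 87.011 → 87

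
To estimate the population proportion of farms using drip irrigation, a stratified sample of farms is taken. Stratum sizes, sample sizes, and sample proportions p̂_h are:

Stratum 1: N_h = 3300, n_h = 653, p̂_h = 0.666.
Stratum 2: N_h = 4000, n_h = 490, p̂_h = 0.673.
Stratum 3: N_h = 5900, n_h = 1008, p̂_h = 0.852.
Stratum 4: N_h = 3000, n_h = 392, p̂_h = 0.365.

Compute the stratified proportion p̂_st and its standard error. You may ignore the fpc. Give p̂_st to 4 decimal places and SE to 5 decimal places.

N = 16200; stratum weights W_h = N_h/N.
p̂_st = Σ W_h p̂_h = (3300·0.666 + 4000·0.673 + 5900·0.852 + 3000·0.365)/16200 = 0.67973
V̂(p̂_st) = Σ W_h² p̂_h(1−p̂_h)/(n_h−1):
  stratum 1: (3300/16200)²·0.666·0.334/652 = 1.4157e-05
  stratum 2: (4000/16200)²·0.673·0.327/489 = 2.74375e-05
  stratum 3: (5900/16200)²·0.852·0.148/1007 = 1.66091e-05
  stratum 4: (3000/16200)²·0.365·0.635/391 = 2.03284e-05
V̂(p̂_st) = 7.85319e-05; SE = √V̂ = 0.00886182

p̂_st ≈ 0.6797, SE ≈ 0.00886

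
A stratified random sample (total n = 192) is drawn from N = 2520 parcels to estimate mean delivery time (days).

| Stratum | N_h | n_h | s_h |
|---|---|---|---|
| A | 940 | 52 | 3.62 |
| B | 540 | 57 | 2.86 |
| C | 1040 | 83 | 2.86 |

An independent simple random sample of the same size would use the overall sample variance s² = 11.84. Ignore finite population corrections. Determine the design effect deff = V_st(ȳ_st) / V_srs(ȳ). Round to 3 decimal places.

V̂(ȳ_st) = Σ W_h² s_h²/n_h, with W_h = N_h/N and N = 2520:
  stratum A: (940/2520)²·3.62²/52 = 0.0350646
  stratum B: (540/2520)²·2.86²/57 = 0.00658937
  stratum C: (1040/2520)²·2.86²/83 = 0.0167849
V_st = 0.0584389
V_srs = s²/n = 11.84/192 = 0.0616667
deff = V_st / V_srs = 0.0584389/0.0616667 = 0.9477

deff ≈ 0.948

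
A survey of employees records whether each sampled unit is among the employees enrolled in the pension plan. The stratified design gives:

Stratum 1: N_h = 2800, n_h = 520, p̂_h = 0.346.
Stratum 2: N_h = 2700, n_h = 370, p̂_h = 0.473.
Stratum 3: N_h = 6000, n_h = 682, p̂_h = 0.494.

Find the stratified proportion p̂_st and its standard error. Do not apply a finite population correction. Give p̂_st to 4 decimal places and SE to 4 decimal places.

N = 11500; stratum weights W_h = N_h/N.
p̂_st = Σ W_h p̂_h = (2800·0.346 + 2700·0.473 + 6000·0.494)/11500 = 0.45303
V̂(p̂_st) = Σ W_h² p̂_h(1−p̂_h)/(n_h−1):
  stratum 1: (2800/11500)²·0.346·0.654/519 = 2.58468e-05
  stratum 2: (2700/11500)²·0.473·0.527/369 = 3.72372e-05
  stratum 3: (6000/11500)²·0.494·0.506/681 = 9.99165e-05
V̂(p̂_st) = 0.000163001; SE = √V̂ = 0.0127672

p̂_st ≈ 0.4530, SE ≈ 0.0128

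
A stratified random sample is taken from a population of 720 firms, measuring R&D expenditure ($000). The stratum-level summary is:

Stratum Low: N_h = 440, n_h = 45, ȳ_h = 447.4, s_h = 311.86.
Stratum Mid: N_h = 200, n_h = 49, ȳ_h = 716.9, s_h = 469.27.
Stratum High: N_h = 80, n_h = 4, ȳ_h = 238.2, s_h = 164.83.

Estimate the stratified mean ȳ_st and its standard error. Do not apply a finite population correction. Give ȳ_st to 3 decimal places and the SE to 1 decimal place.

ȳ_st ≈ 499.017, SE ≈ 35.2

ȳ_st = Σ W_h ȳ_h = (440·447.4 + 200·716.9 + 80·238.2)/720 = 499.01667
V̂(ȳ_st) = Σ W_h² s_h²/n_h, with W_h = N_h/N and N = 720:
  stratum Low: (440/720)²·311.86²/45 = 807.137
  stratum Mid: (200/720)²·469.27²/49 = 346.772
  stratum High: (80/720)²·164.83²/4 = 83.8547
V̂(ȳ_st) = 1237.76
SE(ȳ_st) = √1237.76 = 35.1819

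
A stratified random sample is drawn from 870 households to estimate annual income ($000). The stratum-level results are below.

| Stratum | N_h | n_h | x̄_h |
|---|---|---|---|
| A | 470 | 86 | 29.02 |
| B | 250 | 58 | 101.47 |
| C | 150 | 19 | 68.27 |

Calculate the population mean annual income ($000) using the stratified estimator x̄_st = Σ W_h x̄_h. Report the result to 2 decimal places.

N = Σ N_h = 870. Stratum weights W_h = N_h/N.
x̄_st = (470·29.02 + 250·101.47 + 150·68.27) / 870 = 56.6062

x̄_st ≈ 56.61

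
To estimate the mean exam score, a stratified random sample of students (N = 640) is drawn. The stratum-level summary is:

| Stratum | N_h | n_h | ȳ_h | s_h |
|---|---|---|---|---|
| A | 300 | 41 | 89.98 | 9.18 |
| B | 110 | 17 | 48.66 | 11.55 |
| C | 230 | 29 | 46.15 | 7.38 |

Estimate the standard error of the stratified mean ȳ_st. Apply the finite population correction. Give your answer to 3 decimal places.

SE(ȳ_st) ≈ 0.893

V̂(ȳ_st) = Σ W_h² (1 − n_h/N_h) s_h²/n_h, with W_h = N_h/N and N = 640:
  stratum A: (300/640)²·(1 − 41/300)·9.18²/41 = 0.389908
  stratum B: (110/640)²·(1 − 17/110)·11.55²/17 = 0.195989
  stratum C: (230/640)²·(1 − 29/230)·7.38²/29 = 0.211972
V̂(ȳ_st) = 0.797869
SE(ȳ_st) = √0.797869 = 0.893235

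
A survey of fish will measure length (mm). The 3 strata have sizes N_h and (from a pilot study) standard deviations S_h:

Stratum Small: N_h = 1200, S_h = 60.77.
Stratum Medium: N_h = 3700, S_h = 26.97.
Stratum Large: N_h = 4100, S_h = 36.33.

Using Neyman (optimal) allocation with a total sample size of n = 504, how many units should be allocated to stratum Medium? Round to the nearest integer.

Neyman allocation: n_h = n · N_h S_h / Σ N_i S_i, with n = 504.
  stratum Small: N_h·S_h = 1200·60.77 = 72924.00
  stratum Medium: N_h·S_h = 3700·26.97 = 99789.00
  stratum Large: N_h·S_h = 4100·36.33 = 148953.00
Σ N_h S_h = 321666.00
n for stratum Medium = 504·99789.00/321666.00 = 156.354 → 156

156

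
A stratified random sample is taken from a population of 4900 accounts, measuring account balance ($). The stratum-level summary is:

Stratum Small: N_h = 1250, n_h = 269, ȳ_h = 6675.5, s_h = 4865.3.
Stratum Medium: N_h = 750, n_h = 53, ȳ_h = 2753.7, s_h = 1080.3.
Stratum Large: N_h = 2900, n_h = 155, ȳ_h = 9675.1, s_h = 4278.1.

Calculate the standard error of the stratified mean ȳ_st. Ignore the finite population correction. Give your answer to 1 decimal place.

V̂(ȳ_st) = Σ W_h² s_h²/n_h, with W_h = N_h/N and N = 4900:
  stratum Small: (1250/4900)²·4865.3²/269 = 5726.57
  stratum Medium: (750/4900)²·1080.3²/53 = 515.874
  stratum Large: (2900/4900)²·4278.1²/155 = 41359.4
V̂(ȳ_st) = 47601.8
SE(ȳ_st) = √47601.8 = 218.178

SE(ȳ_st) ≈ 218.2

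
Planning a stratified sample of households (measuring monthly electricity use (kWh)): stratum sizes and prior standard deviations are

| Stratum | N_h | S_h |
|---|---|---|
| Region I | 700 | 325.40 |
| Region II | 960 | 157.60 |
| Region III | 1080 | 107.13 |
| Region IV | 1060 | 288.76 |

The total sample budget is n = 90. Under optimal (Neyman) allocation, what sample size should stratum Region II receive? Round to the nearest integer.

17

Neyman allocation: n_h = n · N_h S_h / Σ N_i S_i, with n = 90.
  stratum Region I: N_h·S_h = 700·325.40 = 227780.00
  stratum Region II: N_h·S_h = 960·157.60 = 151296.00
  stratum Region III: N_h·S_h = 1080·107.13 = 115700.40
  stratum Region IV: N_h·S_h = 1060·288.76 = 306085.60
Σ N_h S_h = 800862.00
n for stratum Region II = 90·151296.00/800862.00 = 17.002 → 17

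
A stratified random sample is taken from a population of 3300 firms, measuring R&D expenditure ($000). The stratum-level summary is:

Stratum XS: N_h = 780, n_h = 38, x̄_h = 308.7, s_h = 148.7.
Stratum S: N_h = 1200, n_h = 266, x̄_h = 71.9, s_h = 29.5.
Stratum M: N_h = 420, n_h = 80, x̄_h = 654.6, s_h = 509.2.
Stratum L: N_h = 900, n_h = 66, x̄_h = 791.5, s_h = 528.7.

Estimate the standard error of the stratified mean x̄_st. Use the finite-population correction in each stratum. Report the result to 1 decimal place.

SE(x̄_st) ≈ 19.1

V̂(x̄_st) = Σ W_h² (1 − n_h/N_h) s_h²/n_h, with W_h = N_h/N and N = 3300:
  stratum XS: (780/3300)²·(1 − 38/780)·148.7²/38 = 30.9249
  stratum S: (1200/3300)²·(1 − 266/1200)·29.5²/266 = 0.336715
  stratum M: (420/3300)²·(1 − 80/420)·509.2²/80 = 42.4998
  stratum L: (900/3300)²·(1 − 66/900)·528.7²/66 = 291.914
V̂(x̄_st) = 365.676
SE(x̄_st) = √365.676 = 19.1227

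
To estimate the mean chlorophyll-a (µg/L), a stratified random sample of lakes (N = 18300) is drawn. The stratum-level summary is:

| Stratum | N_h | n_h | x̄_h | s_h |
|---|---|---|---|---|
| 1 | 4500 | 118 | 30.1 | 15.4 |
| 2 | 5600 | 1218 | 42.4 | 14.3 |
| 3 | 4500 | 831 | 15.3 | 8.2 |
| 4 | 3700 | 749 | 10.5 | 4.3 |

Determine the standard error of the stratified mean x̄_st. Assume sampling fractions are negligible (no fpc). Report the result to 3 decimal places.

V̂(x̄_st) = Σ W_h² s_h²/n_h, with W_h = N_h/N and N = 18300:
  stratum 1: (4500/18300)²·15.4²/118 = 0.12153
  stratum 2: (5600/18300)²·14.3²/1218 = 0.0157217
  stratum 3: (4500/18300)²·8.2²/831 = 0.00489271
  stratum 4: (3700/18300)²·4.3²/749 = 0.00100915
V̂(x̄_st) = 0.143153
SE(x̄_st) = √0.143153 = 0.378356

SE(x̄_st) ≈ 0.378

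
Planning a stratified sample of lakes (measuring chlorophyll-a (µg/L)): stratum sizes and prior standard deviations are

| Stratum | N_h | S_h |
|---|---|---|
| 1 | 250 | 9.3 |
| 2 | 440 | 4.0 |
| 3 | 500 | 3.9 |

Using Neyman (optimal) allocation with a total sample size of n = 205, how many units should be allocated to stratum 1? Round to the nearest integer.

79

Neyman allocation: n_h = n · N_h S_h / Σ N_i S_i, with n = 205.
  stratum 1: N_h·S_h = 250·9.3 = 2325.00
  stratum 2: N_h·S_h = 440·4.0 = 1760.00
  stratum 3: N_h·S_h = 500·3.9 = 1950.00
Σ N_h S_h = 6035.00
n for stratum 1 = 205·2325.00/6035.00 = 78.977 → 79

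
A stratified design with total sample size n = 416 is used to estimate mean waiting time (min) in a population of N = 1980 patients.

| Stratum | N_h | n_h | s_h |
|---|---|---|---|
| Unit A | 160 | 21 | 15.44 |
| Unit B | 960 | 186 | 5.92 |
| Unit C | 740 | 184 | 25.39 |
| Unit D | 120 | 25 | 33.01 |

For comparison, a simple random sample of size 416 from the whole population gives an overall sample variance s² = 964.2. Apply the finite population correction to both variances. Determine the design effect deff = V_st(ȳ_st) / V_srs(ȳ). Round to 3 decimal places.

V̂(ȳ_st) = Σ W_h² (1 − n_h/N_h) s_h²/n_h, with W_h = N_h/N and N = 1980:
  stratum Unit A: (160/1980)²·(1 − 21/160)·15.44²/21 = 0.0643991
  stratum Unit B: (960/1980)²·(1 − 186/960)·5.92²/186 = 0.0357118
  stratum Unit C: (740/1980)²·(1 − 184/740)·25.39²/184 = 0.367692
  stratum Unit D: (120/1980)²·(1 − 25/120)·33.01²/25 = 0.126743
V_st = 0.594546
V_srs = (1 − 416/1980)·964.2/416 = 1.83082
deff = V_st / V_srs = 0.594546/1.83082 = 0.3247

deff ≈ 0.325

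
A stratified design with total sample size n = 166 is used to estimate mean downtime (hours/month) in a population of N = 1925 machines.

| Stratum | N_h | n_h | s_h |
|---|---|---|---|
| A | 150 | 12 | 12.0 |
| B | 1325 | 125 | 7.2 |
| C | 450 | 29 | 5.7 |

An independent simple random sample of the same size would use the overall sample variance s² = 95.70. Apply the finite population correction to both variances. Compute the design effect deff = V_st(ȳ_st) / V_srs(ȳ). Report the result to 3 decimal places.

V̂(ȳ_st) = Σ W_h² (1 − n_h/N_h) s_h²/n_h, with W_h = N_h/N and N = 1925:
  stratum A: (150/1925)²·(1 − 12/150)·12.0²/12 = 0.0670332
  stratum B: (1325/1925)²·(1 − 125/1325)·7.2²/125 = 0.177947
  stratum C: (450/1925)²·(1 − 29/450)·5.7²/29 = 0.0572776
V_st = 0.302258
V_srs = (1 − 166/1925)·95.70/166 = 0.526792
deff = V_st / V_srs = 0.302258/0.526792 = 0.5738

deff ≈ 0.574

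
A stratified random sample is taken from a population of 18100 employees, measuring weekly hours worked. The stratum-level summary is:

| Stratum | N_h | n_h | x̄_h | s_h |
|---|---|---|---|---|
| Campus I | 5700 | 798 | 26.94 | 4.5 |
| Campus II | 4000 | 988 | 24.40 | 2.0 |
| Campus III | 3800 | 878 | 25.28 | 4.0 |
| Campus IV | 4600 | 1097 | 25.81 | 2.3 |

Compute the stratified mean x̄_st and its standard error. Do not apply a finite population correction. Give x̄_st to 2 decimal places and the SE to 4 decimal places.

x̄_st = Σ W_h x̄_h = (5700·26.94 + 4000·24.40 + 3800·25.28 + 4600·25.81)/18100 = 25.74298
V̂(x̄_st) = Σ W_h² s_h²/n_h, with W_h = N_h/N and N = 18100:
  stratum Campus I: (5700/18100)²·4.5²/798 = 0.0025166
  stratum Campus II: (4000/18100)²·2.0²/988 = 0.000197727
  stratum Campus III: (3800/18100)²·4.0²/878 = 0.000803222
  stratum Campus IV: (4600/18100)²·2.3²/1097 = 0.000311464
V̂(x̄_st) = 0.00382902
SE(x̄_st) = √0.00382902 = 0.061879

x̄_st ≈ 25.74, SE ≈ 0.0619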